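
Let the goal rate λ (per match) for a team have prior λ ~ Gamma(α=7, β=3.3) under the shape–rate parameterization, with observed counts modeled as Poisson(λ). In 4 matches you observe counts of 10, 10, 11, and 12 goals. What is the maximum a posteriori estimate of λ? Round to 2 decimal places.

λ̂_MAP = 6.71

Σxᵢ = 10+10+11+12 = 43, with n = 4.
Posterior ∝ λ^6e^(−3.3λ) · λ^43e^(−4λ) = λ^49e^(−7.3λ), i.e. Gamma(shape=50, rate=7.3).
The mode of a Gamma(a, b) with a ≥ 1 (shape–rate) is (a−1)/b = 49/7.3 ≈ 6.71.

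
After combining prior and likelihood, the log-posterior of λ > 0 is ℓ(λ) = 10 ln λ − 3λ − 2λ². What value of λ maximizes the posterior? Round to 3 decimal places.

ℓ'(λ) = 10/λ − 3 − 4λ. Setting this to zero and multiplying by λ: 4λ² + 3λ − 10 = 0.
λ = (−3 + √(3² + 4·4·10)) / (2·4) = (−3 + √169) / 8 = (−3 + 13)/8 = 5/4.
ℓ''(λ) = −10/λ² − 4 < 0, confirming a maximum.

λ̂_MAP = 1.250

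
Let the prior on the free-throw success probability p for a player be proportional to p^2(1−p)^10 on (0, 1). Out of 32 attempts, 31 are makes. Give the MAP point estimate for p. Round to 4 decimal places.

The prior density ∝ p^2(1−p)^10 is the kernel of Beta(3, 11).
Data: 31 successes in 32 trials. The binomial likelihood contributes p^31(1−p)^1, so the posterior is Beta(3+31, 11+1) = Beta(34, 12).
For Beta(a, b) with a, b > 1 the mode is (a−1)/(a+b−2) = 33/44 ≈ 0.7500.

p̂_MAP = 0.7500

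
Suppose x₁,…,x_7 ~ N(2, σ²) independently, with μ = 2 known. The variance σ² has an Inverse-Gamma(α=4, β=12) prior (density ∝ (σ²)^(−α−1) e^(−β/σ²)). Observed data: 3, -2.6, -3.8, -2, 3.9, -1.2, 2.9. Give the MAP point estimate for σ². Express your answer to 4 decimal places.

Sum of squared deviations about the known mean: SS = (3−2)² + (-2.6−2)² + (-3.8−2)² + (-2−2)² + (3.9−2)² + (-1.2−2)² + (2.9−2)² = 86.46.
The Normal likelihood contributes (σ²)^(−n/2) exp(−SS/(2σ²)), so the posterior is Inverse-Gamma(α + n/2, β + SS/2) = Inverse-Gamma(7.5, 55.23).
The mode of Inverse-Gamma(a, b) is b/(a+1) = 55.23/8.5 ≈ 6.4976.

σ̂²_MAP = 6.4976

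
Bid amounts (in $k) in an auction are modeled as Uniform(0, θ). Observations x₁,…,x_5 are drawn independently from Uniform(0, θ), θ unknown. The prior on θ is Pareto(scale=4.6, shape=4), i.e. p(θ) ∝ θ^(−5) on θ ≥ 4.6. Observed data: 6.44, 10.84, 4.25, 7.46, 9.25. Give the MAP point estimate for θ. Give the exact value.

The Uniform(0, θ) likelihood is θ^(−n) for θ ≥ max(xᵢ), zero otherwise. Here max(xᵢ) = 10.84.
Posterior ∝ θ^(−5) · θ^(−5) = θ^(−10) on θ ≥ max(4.6, 10.84) = 10.84.
This density is strictly decreasing in θ, so the posterior mode lies at the lower boundary of the support.

θ̂_MAP = 10.84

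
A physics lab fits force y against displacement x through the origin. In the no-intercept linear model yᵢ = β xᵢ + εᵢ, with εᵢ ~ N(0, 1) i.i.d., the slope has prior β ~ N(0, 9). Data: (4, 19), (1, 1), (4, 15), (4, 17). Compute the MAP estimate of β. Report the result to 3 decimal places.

log p(β | y) = −Σ(yᵢ − βxᵢ)²/(2·1) − β²/(2·9) + const.
Setting the derivative to zero: Σxᵢ(yᵢ − βxᵢ)/1 − β/9 = 0, so β = Σxᵢyᵢ / (Σxᵢ² + σ²/τ²).
Σxᵢyᵢ = 4·19 + 1·1 + 4·15 + 4·17 = 205; Σxᵢ² = 49; σ²/τ² = 1/9.
β̂_MAP = 205 / (49 + 1/9) = 205/(442/9) = 1845/442 ≈ 4.174.

β̂_MAP = 4.174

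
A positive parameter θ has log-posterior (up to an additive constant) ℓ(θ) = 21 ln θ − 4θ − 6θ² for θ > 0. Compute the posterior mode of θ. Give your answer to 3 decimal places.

θ̂_MAP = 1.167

ℓ'(θ) = 21/θ − 4 − 12θ. Setting this to zero and multiplying by θ: 12θ² + 4θ − 21 = 0.
θ = (−4 + √(4² + 4·12·21)) / (2·12) = (−4 + √1024) / 24 = (−4 + 32)/24 = 7/6.
ℓ''(θ) = −21/θ² − 12 < 0, confirming a maximum.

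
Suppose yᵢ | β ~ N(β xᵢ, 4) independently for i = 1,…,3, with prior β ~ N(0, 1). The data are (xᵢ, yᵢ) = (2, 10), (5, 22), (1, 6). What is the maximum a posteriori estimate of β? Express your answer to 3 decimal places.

β̂_MAP = 4.000

log p(β | y) = −Σ(yᵢ − βxᵢ)²/(2·4) − β²/(2·1) + const.
Setting the derivative to zero: Σxᵢ(yᵢ − βxᵢ)/4 − β/1 = 0, so β = Σxᵢyᵢ / (Σxᵢ² + σ²/τ²).
Σxᵢyᵢ = 2·10 + 5·22 + 1·6 = 136; Σxᵢ² = 30; σ²/τ² = 4.
β̂_MAP = 136 / (30 + 4) = 136/34 ≈ 4.000.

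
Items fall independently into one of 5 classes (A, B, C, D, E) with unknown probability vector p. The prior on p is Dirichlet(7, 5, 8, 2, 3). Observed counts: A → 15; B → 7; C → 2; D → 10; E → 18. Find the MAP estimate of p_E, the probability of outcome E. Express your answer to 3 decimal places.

The posterior is Dirichlet(αᵢ + nᵢ) = Dirichlet(22, 12, 10, 12, 21).
For a Dirichlet(a₁,…,a_K) with all aᵢ > 1, the mode has j-th component (aⱼ − 1)/(Σaᵢ − K).
Here Σaᵢ = 77 and K = 5, so p_E = (21 − 1)/(77 − 5) = 20/72 ≈ 0.278.

MAP estimate of p_E = 0.278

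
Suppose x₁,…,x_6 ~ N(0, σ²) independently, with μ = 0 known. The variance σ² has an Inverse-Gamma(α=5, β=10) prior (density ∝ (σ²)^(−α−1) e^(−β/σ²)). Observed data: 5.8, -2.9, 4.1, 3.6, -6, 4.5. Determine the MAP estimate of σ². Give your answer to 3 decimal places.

σ̂²_MAP = 8.226

Sum of squared deviations about the known mean: SS = (5.8−0)² + (-2.9−0)² + (4.1−0)² + (3.6−0)² + (-6−0)² + (4.5−0)² = 128.07.
The Normal likelihood contributes (σ²)^(−n/2) exp(−SS/(2σ²)), so the posterior is Inverse-Gamma(α + n/2, β + SS/2) = Inverse-Gamma(8, 74.035).
The mode of Inverse-Gamma(a, b) is b/(a+1) = 74.035/9 ≈ 8.226.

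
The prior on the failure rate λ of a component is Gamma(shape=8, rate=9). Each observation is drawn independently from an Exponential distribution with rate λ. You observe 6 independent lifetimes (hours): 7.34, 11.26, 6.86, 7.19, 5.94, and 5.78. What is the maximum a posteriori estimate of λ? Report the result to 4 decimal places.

λ̂_MAP = 0.2436

The Exponential(rate=λ) likelihood is ∝ λ^n e^(−λΣtᵢ). Here n = 6 and Σtᵢ = 7.34 + 11.26 + 6.86 + 7.19 + 5.94 + 5.78 = 44.37.
Posterior ∝ λ^7e^(−9λ) · λ^6e^(−44.37λ) = λ^13e^(−53.37λ), i.e. Gamma(14, 53.37).
Mode = (a−1)/b = 13/53.37 ≈ 0.2436.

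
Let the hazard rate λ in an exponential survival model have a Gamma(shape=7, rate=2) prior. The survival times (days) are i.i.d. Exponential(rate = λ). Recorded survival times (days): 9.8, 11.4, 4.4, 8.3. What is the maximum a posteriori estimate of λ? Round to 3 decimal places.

The Exponential(rate=λ) likelihood is ∝ λ^n e^(−λΣtᵢ). Here n = 4 and Σtᵢ = 9.8 + 11.4 + 4.4 + 8.3 = 33.9.
Posterior ∝ λ^6e^(−2λ) · λ^4e^(−33.9λ) = λ^10e^(−35.9λ), i.e. Gamma(11, 35.9).
Mode = (a−1)/b = 10/35.9 ≈ 0.279.

λ̂_MAP = 0.279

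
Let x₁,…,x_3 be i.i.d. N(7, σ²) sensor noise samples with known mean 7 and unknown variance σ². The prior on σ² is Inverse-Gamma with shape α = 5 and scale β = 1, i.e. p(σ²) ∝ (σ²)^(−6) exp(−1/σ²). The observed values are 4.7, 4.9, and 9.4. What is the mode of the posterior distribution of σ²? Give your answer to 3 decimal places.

σ̂²_MAP = 1.164

Sum of squared deviations about the known mean: SS = (4.7−7)² + (4.9−7)² + (9.4−7)² = 15.46.
The Normal likelihood contributes (σ²)^(−n/2) exp(−SS/(2σ²)), so the posterior is Inverse-Gamma(α + n/2, β + SS/2) = Inverse-Gamma(6.5, 8.73).
The mode of Inverse-Gamma(a, b) is b/(a+1) = 8.73/7.5 ≈ 1.164.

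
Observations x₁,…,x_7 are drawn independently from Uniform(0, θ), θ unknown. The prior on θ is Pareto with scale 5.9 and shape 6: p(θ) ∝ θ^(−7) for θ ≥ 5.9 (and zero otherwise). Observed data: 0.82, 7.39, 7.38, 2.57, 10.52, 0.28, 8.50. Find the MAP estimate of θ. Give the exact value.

The Uniform(0, θ) likelihood is θ^(−n) for θ ≥ max(xᵢ), zero otherwise. Here max(xᵢ) = 10.52.
Posterior ∝ θ^(−7) · θ^(−7) = θ^(−14) on θ ≥ max(5.9, 10.52) = 10.52.
This density is strictly decreasing in θ, so the posterior mode lies at the lower boundary of the support.

θ̂_MAP = 10.52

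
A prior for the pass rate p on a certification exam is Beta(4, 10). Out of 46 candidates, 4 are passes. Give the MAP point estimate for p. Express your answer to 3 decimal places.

Prior: Beta(4, 10).
Data: 4 successes in 46 trials. The binomial likelihood contributes p^4(1−p)^42, so the posterior is Beta(4+4, 10+42) = Beta(8, 52).
For Beta(a, b) with a, b > 1 the mode is (a−1)/(a+b−2) = 7/58 ≈ 0.121.

p̂_MAP = 0.121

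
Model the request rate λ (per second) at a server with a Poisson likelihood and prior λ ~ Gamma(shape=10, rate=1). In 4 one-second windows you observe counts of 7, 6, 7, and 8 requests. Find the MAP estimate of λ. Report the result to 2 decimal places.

Σxᵢ = 7+6+7+8 = 28, with n = 4.
Posterior ∝ λ^9e^(−1λ) · λ^28e^(−4λ) = λ^37e^(−5λ), i.e. Gamma(shape=38, rate=5).
The mode of a Gamma(a, b) with a ≥ 1 (shape–rate) is (a−1)/b = 37/5 ≈ 7.40.

λ̂_MAP = 7.40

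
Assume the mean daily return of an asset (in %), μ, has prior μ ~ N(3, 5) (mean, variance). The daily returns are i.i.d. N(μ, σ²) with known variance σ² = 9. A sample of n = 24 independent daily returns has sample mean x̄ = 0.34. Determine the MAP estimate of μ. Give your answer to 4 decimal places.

μ̂_MAP = 0.5256

n = 24, x̄ = 0.34.
For a Normal prior and Normal likelihood with known variance, the posterior is Normal; its mode equals its mean, the precision-weighted average.
Prior precision 1/σ₀² = 1/5 = 0.2; data precision n/σ² = 24/9 = 8/3.
μ̂ = (0.2·3 + (8/3)·0.34) / (0.2 + 8/3) = (113/75)/(43/15) = 113/215 ≈ 0.5256.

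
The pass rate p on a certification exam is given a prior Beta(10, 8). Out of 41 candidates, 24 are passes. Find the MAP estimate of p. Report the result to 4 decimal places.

Prior: Beta(10, 8).
Data: 24 successes in 41 trials. The binomial likelihood contributes p^24(1−p)^17, so the posterior is Beta(10+24, 8+17) = Beta(34, 25).
For Beta(a, b) with a, b > 1 the mode is (a−1)/(a+b−2) = 33/57 ≈ 0.5789.

p̂_MAP = 0.5789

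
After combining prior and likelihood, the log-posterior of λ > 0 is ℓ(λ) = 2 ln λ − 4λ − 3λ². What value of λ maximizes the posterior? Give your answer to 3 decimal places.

λ̂_MAP = 0.333

ℓ'(λ) = 2/λ − 4 − 6λ. Setting this to zero and multiplying by λ: 6λ² + 4λ − 2 = 0.
λ = (−4 + √(4² + 4·6·2)) / (2·6) = (−4 + √64) / 12 = (−4 + 8)/12 = 1/3.
ℓ''(λ) = −2/λ² − 6 < 0, confirming a maximum.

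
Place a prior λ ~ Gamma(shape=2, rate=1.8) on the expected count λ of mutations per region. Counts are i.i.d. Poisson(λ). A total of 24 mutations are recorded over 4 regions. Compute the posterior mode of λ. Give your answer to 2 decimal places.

λ̂_MAP = 4.31

Σxᵢ = 24, n = 4.
Posterior ∝ λe^(−1.8λ) · λ^24e^(−4λ) = λ^25e^(−5.8λ), i.e. Gamma(shape=26, rate=5.8).
The mode of a Gamma(a, b) with a ≥ 1 (shape–rate) is (a−1)/b = 25/5.8 ≈ 4.31.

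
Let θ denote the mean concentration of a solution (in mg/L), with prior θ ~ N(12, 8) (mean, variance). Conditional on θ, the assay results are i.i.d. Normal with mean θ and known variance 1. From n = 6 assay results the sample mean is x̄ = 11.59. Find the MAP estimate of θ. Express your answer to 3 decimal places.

n = 6, x̄ = 11.59.
For a Normal prior and Normal likelihood with known variance, the posterior is Normal; its mode equals its mean, the precision-weighted average.
Prior precision 1/σ₀² = 1/8 = 0.125; data precision n/σ² = 6/1 = 6.
θ̂ = (0.125·12 + 6·11.59) / (0.125 + 6) = 71.04/6.125 = 14208/1225 ≈ 11.598.

θ̂_MAP = 11.598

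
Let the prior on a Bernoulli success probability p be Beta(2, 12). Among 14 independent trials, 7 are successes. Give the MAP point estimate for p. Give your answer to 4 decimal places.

Prior: Beta(2, 12).
Data: 7 successes in 14 trials. The binomial likelihood contributes p^7(1−p)^7, so the posterior is Beta(2+7, 12+7) = Beta(9, 19).
For Beta(a, b) with a, b > 1 the mode is (a−1)/(a+b−2) = 8/26 ≈ 0.3077.

p̂_MAP = 0.3077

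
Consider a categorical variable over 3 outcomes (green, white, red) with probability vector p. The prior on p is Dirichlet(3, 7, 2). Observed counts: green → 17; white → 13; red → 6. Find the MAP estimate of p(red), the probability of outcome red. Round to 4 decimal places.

MAP estimate of p(red) = 0.1556

The posterior is Dirichlet(αᵢ + nᵢ) = Dirichlet(20, 20, 8).
For a Dirichlet(a₁,…,a_K) with all aᵢ > 1, the mode has j-th component (aⱼ − 1)/(Σaᵢ − K).
Here Σaᵢ = 48 and K = 3, so p(red) = (8 − 1)/(48 − 3) = 7/45 ≈ 0.1556.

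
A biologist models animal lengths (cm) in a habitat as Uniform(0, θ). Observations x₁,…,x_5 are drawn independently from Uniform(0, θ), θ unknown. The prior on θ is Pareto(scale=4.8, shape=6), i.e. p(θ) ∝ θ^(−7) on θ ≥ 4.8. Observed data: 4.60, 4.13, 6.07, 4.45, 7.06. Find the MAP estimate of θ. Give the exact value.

The Uniform(0, θ) likelihood is θ^(−n) for θ ≥ max(xᵢ), zero otherwise. Here max(xᵢ) = 7.06.
Posterior ∝ θ^(−7) · θ^(−5) = θ^(−12) on θ ≥ max(4.8, 7.06) = 7.06.
This density is strictly decreasing in θ, so the posterior mode lies at the lower boundary of the support.

θ̂_MAP = 7.06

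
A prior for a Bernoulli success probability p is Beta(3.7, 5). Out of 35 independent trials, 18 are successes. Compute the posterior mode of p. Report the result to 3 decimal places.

p̂_MAP = 0.496

Prior: Beta(3.7, 5).
Data: 18 successes in 35 trials. The binomial likelihood contributes p^18(1−p)^17, so the posterior is Beta(3.7+18, 5+17) = Beta(21.7, 22).
For Beta(a, b) with a, b > 1 the mode is (a−1)/(a+b−2) = 20.7/41.7 ≈ 0.496.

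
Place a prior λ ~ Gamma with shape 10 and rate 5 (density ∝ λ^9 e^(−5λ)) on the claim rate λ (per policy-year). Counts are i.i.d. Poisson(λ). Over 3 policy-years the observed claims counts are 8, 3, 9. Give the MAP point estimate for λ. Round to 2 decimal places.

λ̂_MAP = 3.63

Σxᵢ = 8+3+9 = 20, with n = 3.
Posterior ∝ λ^9e^(−5λ) · λ^20e^(−3λ) = λ^29e^(−8λ), i.e. Gamma(shape=30, rate=8).
The mode of a Gamma(a, b) with a ≥ 1 (shape–rate) is (a−1)/b = 29/8 ≈ 3.63.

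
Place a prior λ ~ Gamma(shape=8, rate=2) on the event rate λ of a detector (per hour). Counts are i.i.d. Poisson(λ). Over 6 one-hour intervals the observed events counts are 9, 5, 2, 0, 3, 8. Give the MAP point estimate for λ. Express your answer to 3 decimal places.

Σxᵢ = 9+5+2+0+3+8 = 27, with n = 6.
Posterior ∝ λ^7e^(−2λ) · λ^27e^(−6λ) = λ^34e^(−8λ), i.e. Gamma(shape=35, rate=8).
The mode of a Gamma(a, b) with a ≥ 1 (shape–rate) is (a−1)/b = 34/8 ≈ 4.250.

λ̂_MAP = 4.250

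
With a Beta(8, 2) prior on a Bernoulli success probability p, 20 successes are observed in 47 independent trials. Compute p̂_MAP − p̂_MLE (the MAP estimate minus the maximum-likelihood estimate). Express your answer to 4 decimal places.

Posterior is Beta(28, 29); MAP = (28−1)/(57−2) = 27/55 ≈ 0.49091.
MLE ignores the prior: p̂_MLE = k/n = 20/47 ≈ 0.42553.
Difference = 27/55 − 20/47 = 169/2585 ≈ 0.0654.

MAP − MLE = 0.0654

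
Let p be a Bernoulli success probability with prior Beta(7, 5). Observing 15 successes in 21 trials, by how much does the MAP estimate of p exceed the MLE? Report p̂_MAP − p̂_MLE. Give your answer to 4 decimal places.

Posterior is Beta(22, 11); MAP = (22−1)/(33−2) = 21/31 ≈ 0.67742.
MLE ignores the prior: p̂_MLE = k/n = 15/21 ≈ 0.71429.
Difference = 21/31 − 15/21 = -8/217 ≈ -0.0369.

MAP − MLE = -0.0369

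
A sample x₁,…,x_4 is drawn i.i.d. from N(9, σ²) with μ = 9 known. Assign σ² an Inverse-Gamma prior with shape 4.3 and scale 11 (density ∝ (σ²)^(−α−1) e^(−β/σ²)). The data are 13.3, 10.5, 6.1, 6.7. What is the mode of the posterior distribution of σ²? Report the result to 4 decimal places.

σ̂²_MAP = 3.8658

Sum of squared deviations about the known mean: SS = (13.3−9)² + (10.5−9)² + (6.1−9)² + (6.7−9)² = 34.44.
The Normal likelihood contributes (σ²)^(−n/2) exp(−SS/(2σ²)), so the posterior is Inverse-Gamma(α + n/2, β + SS/2) = Inverse-Gamma(6.3, 28.22).
The mode of Inverse-Gamma(a, b) is b/(a+1) = 28.22/7.3 ≈ 3.8658.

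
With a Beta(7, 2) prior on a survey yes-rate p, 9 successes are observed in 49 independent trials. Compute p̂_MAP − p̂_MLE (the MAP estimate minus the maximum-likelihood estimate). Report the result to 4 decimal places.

Posterior is Beta(16, 42); MAP = (16−1)/(58−2) = 15/56 ≈ 0.26786.
MLE ignores the prior: p̂_MLE = k/n = 9/49 ≈ 0.18367.
Difference = 15/56 − 9/49 = 33/392 ≈ 0.0842.

MAP − MLE = 0.0842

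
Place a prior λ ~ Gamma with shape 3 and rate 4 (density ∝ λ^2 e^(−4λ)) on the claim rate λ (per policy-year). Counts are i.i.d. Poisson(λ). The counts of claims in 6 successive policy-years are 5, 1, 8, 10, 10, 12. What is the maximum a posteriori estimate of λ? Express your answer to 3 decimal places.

Σxᵢ = 5+1+8+10+10+12 = 46, with n = 6.
Posterior ∝ λ^2e^(−4λ) · λ^46e^(−6λ) = λ^48e^(−10λ), i.e. Gamma(shape=49, rate=10).
The mode of a Gamma(a, b) with a ≥ 1 (shape–rate) is (a−1)/b = 48/10 ≈ 4.800.

λ̂_MAP = 4.800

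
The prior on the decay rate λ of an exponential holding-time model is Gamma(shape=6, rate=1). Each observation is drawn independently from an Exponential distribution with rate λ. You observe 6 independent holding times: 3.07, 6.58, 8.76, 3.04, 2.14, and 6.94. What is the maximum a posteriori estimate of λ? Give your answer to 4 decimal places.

λ̂_MAP = 0.3489

The Exponential(rate=λ) likelihood is ∝ λ^n e^(−λΣtᵢ). Here n = 6 and Σtᵢ = 3.07 + 6.58 + 8.76 + 3.04 + 2.14 + 6.94 = 30.53.
Posterior ∝ λ^5e^(−1λ) · λ^6e^(−30.53λ) = λ^11e^(−31.53λ), i.e. Gamma(12, 31.53).
Mode = (a−1)/b = 11/31.53 ≈ 0.3489.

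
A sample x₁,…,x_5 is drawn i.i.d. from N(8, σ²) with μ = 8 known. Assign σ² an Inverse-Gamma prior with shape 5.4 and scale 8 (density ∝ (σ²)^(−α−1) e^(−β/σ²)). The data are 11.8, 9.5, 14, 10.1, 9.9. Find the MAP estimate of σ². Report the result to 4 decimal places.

σ̂²_MAP = 4.3096

Sum of squared deviations about the known mean: SS = (11.8−8)² + (9.5−8)² + (14−8)² + (10.1−8)² + (9.9−8)² = 60.71.
The Normal likelihood contributes (σ²)^(−n/2) exp(−SS/(2σ²)), so the posterior is Inverse-Gamma(α + n/2, β + SS/2) = Inverse-Gamma(7.9, 38.355).
The mode of Inverse-Gamma(a, b) is b/(a+1) = 38.355/8.9 ≈ 4.3096.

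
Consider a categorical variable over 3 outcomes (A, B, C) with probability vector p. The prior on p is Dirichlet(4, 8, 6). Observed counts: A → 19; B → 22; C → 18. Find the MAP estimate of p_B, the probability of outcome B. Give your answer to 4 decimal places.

The posterior is Dirichlet(αᵢ + nᵢ) = Dirichlet(23, 30, 24).
For a Dirichlet(a₁,…,a_K) with all aᵢ > 1, the mode has j-th component (aⱼ − 1)/(Σaᵢ − K).
Here Σaᵢ = 77 and K = 3, so p_B = (30 − 1)/(77 − 3) = 29/74 ≈ 0.3919.

MAP estimate of p_B = 0.3919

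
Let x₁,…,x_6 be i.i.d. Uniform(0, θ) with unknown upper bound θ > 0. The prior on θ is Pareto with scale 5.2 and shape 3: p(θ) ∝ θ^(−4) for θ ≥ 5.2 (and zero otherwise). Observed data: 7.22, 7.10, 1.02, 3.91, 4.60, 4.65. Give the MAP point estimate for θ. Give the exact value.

The Uniform(0, θ) likelihood is θ^(−n) for θ ≥ max(xᵢ), zero otherwise. Here max(xᵢ) = 7.22.
Posterior ∝ θ^(−4) · θ^(−6) = θ^(−10) on θ ≥ max(5.2, 7.22) = 7.22.
This density is strictly decreasing in θ, so the posterior mode lies at the lower boundary of the support.

θ̂_MAP = 7.22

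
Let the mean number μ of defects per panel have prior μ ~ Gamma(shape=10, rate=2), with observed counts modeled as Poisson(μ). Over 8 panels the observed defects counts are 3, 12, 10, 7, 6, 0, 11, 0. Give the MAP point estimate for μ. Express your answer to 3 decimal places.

μ̂_MAP = 5.800

Σxᵢ = 3+12+10+7+6+0+11+0 = 49, with n = 8.
Posterior ∝ μ^9e^(−2μ) · μ^49e^(−8μ) = μ^58e^(−10μ), i.e. Gamma(shape=59, rate=10).
The mode of a Gamma(a, b) with a ≥ 1 (shape–rate) is (a−1)/b = 58/10 ≈ 5.800.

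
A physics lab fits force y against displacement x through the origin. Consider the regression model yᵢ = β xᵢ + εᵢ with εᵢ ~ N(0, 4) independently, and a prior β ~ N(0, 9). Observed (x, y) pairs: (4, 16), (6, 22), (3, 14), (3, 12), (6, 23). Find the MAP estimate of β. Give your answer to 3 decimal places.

log p(β | y) = −Σ(yᵢ − βxᵢ)²/(2·4) − β²/(2·9) + const.
Setting the derivative to zero: Σxᵢ(yᵢ − βxᵢ)/4 − β/9 = 0, so β = Σxᵢyᵢ / (Σxᵢ² + σ²/τ²).
Σxᵢyᵢ = 4·16 + 6·22 + 3·14 + 3·12 + 6·23 = 412; Σxᵢ² = 106; σ²/τ² = 4/9.
β̂_MAP = 412 / (106 + 4/9) = 412/(958/9) = 1854/479 ≈ 3.871.

β̂_MAP = 3.871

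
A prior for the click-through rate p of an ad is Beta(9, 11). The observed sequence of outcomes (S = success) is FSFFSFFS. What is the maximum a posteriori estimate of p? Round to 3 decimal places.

Prior: Beta(9, 11).
Data: 3 successes in 8 trials (from the sequence). The binomial likelihood contributes p^3(1−p)^5, so the posterior is Beta(9+3, 11+5) = Beta(12, 16).
For Beta(a, b) with a, b > 1 the mode is (a−1)/(a+b−2) = 11/26 ≈ 0.423.

p̂_MAP = 0.423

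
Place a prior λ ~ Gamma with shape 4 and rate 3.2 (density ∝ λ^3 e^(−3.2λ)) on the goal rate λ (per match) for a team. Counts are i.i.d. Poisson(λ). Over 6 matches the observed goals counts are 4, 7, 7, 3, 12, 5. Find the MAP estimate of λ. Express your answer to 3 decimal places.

Σxᵢ = 4+7+7+3+12+5 = 38, with n = 6.
Posterior ∝ λ^3e^(−3.2λ) · λ^38e^(−6λ) = λ^41e^(−9.2λ), i.e. Gamma(shape=42, rate=9.2).
The mode of a Gamma(a, b) with a ≥ 1 (shape–rate) is (a−1)/b = 41/9.2 ≈ 4.457.

λ̂_MAP = 4.457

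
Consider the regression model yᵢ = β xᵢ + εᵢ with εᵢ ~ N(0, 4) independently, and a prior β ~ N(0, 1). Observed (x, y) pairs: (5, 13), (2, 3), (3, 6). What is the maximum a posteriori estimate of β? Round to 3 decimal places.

β̂_MAP = 2.119

log p(β | y) = −Σ(yᵢ − βxᵢ)²/(2·4) − β²/(2·1) + const.
Setting the derivative to zero: Σxᵢ(yᵢ − βxᵢ)/4 − β/1 = 0, so β = Σxᵢyᵢ / (Σxᵢ² + σ²/τ²).
Σxᵢyᵢ = 5·13 + 2·3 + 3·6 = 89; Σxᵢ² = 38; σ²/τ² = 4.
β̂_MAP = 89 / (38 + 4) = 89/42 ≈ 2.119.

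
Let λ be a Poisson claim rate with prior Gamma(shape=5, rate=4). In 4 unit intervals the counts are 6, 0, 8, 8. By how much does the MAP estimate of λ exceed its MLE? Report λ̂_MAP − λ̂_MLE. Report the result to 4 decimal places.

Σxᵢ = 22. Posterior is Gamma(27, 8); MAP = (27−1)/8 = 26/8 ≈ 3.25000.
MLE = x̄ = 22/4 ≈ 5.50000.
Difference = 26/8 − 22/4 = -9/4 ≈ -2.2500.

MAP − MLE = -2.2500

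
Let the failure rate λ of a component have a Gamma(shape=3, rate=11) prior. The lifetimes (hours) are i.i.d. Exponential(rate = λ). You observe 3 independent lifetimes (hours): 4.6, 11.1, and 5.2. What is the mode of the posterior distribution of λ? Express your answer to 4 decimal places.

λ̂_MAP = 0.1567

The Exponential(rate=λ) likelihood is ∝ λ^n e^(−λΣtᵢ). Here n = 3 and Σtᵢ = 4.6 + 11.1 + 5.2 = 20.9.
Posterior ∝ λ^2e^(−11λ) · λ^3e^(−20.9λ) = λ^5e^(−31.9λ), i.e. Gamma(6, 31.9).
Mode = (a−1)/b = 5/31.9 ≈ 0.1567.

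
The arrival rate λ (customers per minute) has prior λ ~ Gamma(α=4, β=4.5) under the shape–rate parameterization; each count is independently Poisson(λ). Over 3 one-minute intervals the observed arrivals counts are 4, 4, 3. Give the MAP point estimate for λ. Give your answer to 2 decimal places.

λ̂_MAP = 1.87

Σxᵢ = 4+4+3 = 11, with n = 3.
Posterior ∝ λ^3e^(−4.5λ) · λ^11e^(−3λ) = λ^14e^(−7.5λ), i.e. Gamma(shape=15, rate=7.5).
The mode of a Gamma(a, b) with a ≥ 1 (shape–rate) is (a−1)/b = 14/7.5 ≈ 1.87.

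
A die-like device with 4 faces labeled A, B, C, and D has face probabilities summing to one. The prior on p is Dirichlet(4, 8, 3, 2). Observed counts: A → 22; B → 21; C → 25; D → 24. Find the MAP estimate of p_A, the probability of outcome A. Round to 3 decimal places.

The posterior is Dirichlet(αᵢ + nᵢ) = Dirichlet(26, 29, 28, 26).
For a Dirichlet(a₁,…,a_K) with all aᵢ > 1, the mode has j-th component (aⱼ − 1)/(Σaᵢ − K).
Here Σaᵢ = 109 and K = 4, so p_A = (26 − 1)/(109 − 4) = 25/105 ≈ 0.238.

MAP estimate of p_A = 0.238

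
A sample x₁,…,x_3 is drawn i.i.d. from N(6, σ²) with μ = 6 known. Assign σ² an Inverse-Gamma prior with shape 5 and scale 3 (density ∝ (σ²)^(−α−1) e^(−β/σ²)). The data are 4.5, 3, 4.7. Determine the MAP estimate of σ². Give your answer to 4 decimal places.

σ̂²_MAP = 1.2627

Sum of squared deviations about the known mean: SS = (4.5−6)² + (3−6)² + (4.7−6)² = 12.94.
The Normal likelihood contributes (σ²)^(−n/2) exp(−SS/(2σ²)), so the posterior is Inverse-Gamma(α + n/2, β + SS/2) = Inverse-Gamma(6.5, 9.47).
The mode of Inverse-Gamma(a, b) is b/(a+1) = 9.47/7.5 ≈ 1.2627.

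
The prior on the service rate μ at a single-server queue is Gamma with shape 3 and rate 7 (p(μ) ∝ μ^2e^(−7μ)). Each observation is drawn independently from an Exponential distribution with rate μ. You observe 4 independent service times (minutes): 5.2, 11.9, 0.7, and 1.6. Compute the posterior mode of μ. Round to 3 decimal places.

The Exponential(rate=μ) likelihood is ∝ μ^n e^(−μΣtᵢ). Here n = 4 and Σtᵢ = 5.2 + 11.9 + 0.7 + 1.6 = 19.4.
Posterior ∝ μ^2e^(−7μ) · μ^4e^(−19.4μ) = μ^6e^(−26.4μ), i.e. Gamma(7, 26.4).
Mode = (a−1)/b = 6/26.4 ≈ 0.227.

μ̂_MAP = 0.227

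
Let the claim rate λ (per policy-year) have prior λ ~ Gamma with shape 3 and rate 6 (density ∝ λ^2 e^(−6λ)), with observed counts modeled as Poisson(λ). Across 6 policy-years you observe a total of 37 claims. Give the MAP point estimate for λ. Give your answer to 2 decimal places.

Σxᵢ = 37, n = 6.
Posterior ∝ λ^2e^(−6λ) · λ^37e^(−6λ) = λ^39e^(−12λ), i.e. Gamma(shape=40, rate=12).
The mode of a Gamma(a, b) with a ≥ 1 (shape–rate) is (a−1)/b = 39/12 ≈ 3.25.

λ̂_MAP = 3.25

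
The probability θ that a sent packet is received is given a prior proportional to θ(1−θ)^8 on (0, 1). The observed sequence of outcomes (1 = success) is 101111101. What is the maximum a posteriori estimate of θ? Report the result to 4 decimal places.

The prior density ∝ θ(1−θ)^8 is the kernel of Beta(2, 9).
Data: 7 successes in 9 trials (from the sequence). The binomial likelihood contributes θ^7(1−θ)^2, so the posterior is Beta(2+7, 9+2) = Beta(9, 11).
For Beta(a, b) with a, b > 1 the mode is (a−1)/(a+b−2) = 8/18 ≈ 0.4444.

θ̂_MAP = 0.4444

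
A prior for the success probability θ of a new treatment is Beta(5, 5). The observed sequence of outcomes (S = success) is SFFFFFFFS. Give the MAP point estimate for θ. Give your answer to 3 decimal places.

Prior: Beta(5, 5).
Data: 2 successes in 9 trials (from the sequence). The binomial likelihood contributes θ^2(1−θ)^7, so the posterior is Beta(5+2, 5+7) = Beta(7, 12).
For Beta(a, b) with a, b > 1 the mode is (a−1)/(a+b−2) = 6/17 ≈ 0.353.

θ̂_MAP = 0.353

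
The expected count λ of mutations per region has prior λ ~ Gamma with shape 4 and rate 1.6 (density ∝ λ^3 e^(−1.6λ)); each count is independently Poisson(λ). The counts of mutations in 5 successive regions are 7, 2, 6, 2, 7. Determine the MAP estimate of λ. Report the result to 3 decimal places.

λ̂_MAP = 4.091

Σxᵢ = 7+2+6+2+7 = 24, with n = 5.
Posterior ∝ λ^3e^(−1.6λ) · λ^24e^(−5λ) = λ^27e^(−6.6λ), i.e. Gamma(shape=28, rate=6.6).
The mode of a Gamma(a, b) with a ≥ 1 (shape–rate) is (a−1)/b = 27/6.6 ≈ 4.091.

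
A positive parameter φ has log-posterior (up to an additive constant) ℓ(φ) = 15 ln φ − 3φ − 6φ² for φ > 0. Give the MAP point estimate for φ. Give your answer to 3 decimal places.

φ̂_MAP = 1.000

ℓ'(φ) = 15/φ − 3 − 12φ. Setting this to zero and multiplying by φ: 12φ² + 3φ − 15 = 0.
φ = (−3 + √(3² + 4·12·15)) / (2·12) = (−3 + √729) / 24 = (−3 + 27)/24 = 1.
ℓ''(φ) = −15/φ² − 12 < 0, confirming a maximum.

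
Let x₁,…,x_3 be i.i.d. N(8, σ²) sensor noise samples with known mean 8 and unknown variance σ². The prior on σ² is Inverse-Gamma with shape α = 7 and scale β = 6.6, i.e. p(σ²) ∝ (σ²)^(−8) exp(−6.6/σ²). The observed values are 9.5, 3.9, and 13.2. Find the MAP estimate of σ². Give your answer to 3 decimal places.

Sum of squared deviations about the known mean: SS = (9.5−8)² + (3.9−8)² + (13.2−8)² = 46.1.
The Normal likelihood contributes (σ²)^(−n/2) exp(−SS/(2σ²)), so the posterior is Inverse-Gamma(α + n/2, β + SS/2) = Inverse-Gamma(8.5, 29.65).
The mode of Inverse-Gamma(a, b) is b/(a+1) = 29.65/9.5 ≈ 3.121.

σ̂²_MAP = 3.121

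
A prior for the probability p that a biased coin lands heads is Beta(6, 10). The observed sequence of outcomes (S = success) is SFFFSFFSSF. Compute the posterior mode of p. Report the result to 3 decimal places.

Prior: Beta(6, 10).
Data: 4 successes in 10 trials (from the sequence). The binomial likelihood contributes p^4(1−p)^6, so the posterior is Beta(6+4, 10+6) = Beta(10, 16).
For Beta(a, b) with a, b > 1 the mode is (a−1)/(a+b−2) = 9/24 ≈ 0.375.

p̂_MAP = 0.375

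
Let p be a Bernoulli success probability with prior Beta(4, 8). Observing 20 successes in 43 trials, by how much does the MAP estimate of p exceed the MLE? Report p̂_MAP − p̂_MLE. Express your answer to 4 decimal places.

Posterior is Beta(24, 31); MAP = (24−1)/(55−2) = 23/53 ≈ 0.43396.
MLE ignores the prior: p̂_MLE = k/n = 20/43 ≈ 0.46512.
Difference = 23/53 − 20/43 = -71/2279 ≈ -0.0312.

MAP − MLE = -0.0312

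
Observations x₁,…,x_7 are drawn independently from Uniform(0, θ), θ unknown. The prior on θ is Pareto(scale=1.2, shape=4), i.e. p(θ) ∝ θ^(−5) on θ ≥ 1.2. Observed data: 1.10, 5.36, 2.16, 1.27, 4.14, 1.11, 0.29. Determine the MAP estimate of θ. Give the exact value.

θ̂_MAP = 5.36

The Uniform(0, θ) likelihood is θ^(−n) for θ ≥ max(xᵢ), zero otherwise. Here max(xᵢ) = 5.36.
Posterior ∝ θ^(−5) · θ^(−7) = θ^(−12) on θ ≥ max(1.2, 5.36) = 5.36.
This density is strictly decreasing in θ, so the posterior mode lies at the lower boundary of the support.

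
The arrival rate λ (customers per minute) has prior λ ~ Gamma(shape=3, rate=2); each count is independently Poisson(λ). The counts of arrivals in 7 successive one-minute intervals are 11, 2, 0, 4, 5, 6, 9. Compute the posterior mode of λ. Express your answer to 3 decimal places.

Σxᵢ = 11+2+0+4+5+6+9 = 37, with n = 7.
Posterior ∝ λ^2e^(−2λ) · λ^37e^(−7λ) = λ^39e^(−9λ), i.e. Gamma(shape=40, rate=9).
The mode of a Gamma(a, b) with a ≥ 1 (shape–rate) is (a−1)/b = 39/9 ≈ 4.333.

λ̂_MAP = 4.333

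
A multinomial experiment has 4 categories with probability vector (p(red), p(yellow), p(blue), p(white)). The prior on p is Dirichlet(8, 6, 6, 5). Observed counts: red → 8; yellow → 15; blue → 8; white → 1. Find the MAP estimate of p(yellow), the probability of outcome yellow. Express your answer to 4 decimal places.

MAP estimate of p(yellow) = 0.3774

The posterior is Dirichlet(αᵢ + nᵢ) = Dirichlet(16, 21, 14, 6).
For a Dirichlet(a₁,…,a_K) with all aᵢ > 1, the mode has j-th component (aⱼ − 1)/(Σaᵢ − K).
Here Σaᵢ = 57 and K = 4, so p(yellow) = (21 − 1)/(57 − 4) = 20/53 ≈ 0.3774.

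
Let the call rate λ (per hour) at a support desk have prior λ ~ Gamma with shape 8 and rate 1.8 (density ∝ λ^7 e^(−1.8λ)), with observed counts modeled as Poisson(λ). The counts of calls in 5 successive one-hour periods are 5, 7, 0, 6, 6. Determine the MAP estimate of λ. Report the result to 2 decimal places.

λ̂_MAP = 4.56

Σxᵢ = 5+7+0+6+6 = 24, with n = 5.
Posterior ∝ λ^7e^(−1.8λ) · λ^24e^(−5λ) = λ^31e^(−6.8λ), i.e. Gamma(shape=32, rate=6.8).
The mode of a Gamma(a, b) with a ≥ 1 (shape–rate) is (a−1)/b = 31/6.8 ≈ 4.56.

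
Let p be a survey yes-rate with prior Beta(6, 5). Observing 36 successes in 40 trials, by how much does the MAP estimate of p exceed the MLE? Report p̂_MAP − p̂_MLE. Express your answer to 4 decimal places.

Posterior is Beta(42, 9); MAP = (42−1)/(51−2) = 41/49 ≈ 0.83673.
MLE ignores the prior: p̂_MLE = k/n = 36/40 ≈ 0.90000.
Difference = 41/49 − 36/40 = -31/490 ≈ -0.0633.

MAP − MLE = -0.0633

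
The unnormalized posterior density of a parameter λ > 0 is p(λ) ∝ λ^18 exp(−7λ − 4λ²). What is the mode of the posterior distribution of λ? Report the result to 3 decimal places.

λ̂_MAP = 1.125

ℓ'(λ) = 18/λ − 7 − 8λ. Setting this to zero and multiplying by λ: 8λ² + 7λ − 18 = 0.
λ = (−7 + √(7² + 4·8·18)) / (2·8) = (−7 + √625) / 16 = (−7 + 25)/16 = 9/8.
ℓ''(λ) = −18/λ² − 8 < 0, confirming a maximum.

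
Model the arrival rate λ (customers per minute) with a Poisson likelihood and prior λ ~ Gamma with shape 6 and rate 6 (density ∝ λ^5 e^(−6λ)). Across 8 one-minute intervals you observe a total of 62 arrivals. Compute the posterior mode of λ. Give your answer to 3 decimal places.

Σxᵢ = 62, n = 8.
Posterior ∝ λ^5e^(−6λ) · λ^62e^(−8λ) = λ^67e^(−14λ), i.e. Gamma(shape=68, rate=14).
The mode of a Gamma(a, b) with a ≥ 1 (shape–rate) is (a−1)/b = 67/14 ≈ 4.786.

λ̂_MAP = 4.786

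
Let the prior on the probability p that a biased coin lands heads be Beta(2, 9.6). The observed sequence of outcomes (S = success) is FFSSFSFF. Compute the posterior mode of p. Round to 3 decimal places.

p̂_MAP = 0.227

Prior: Beta(2, 9.6).
Data: 3 successes in 8 trials (from the sequence). The binomial likelihood contributes p^3(1−p)^5, so the posterior is Beta(2+3, 9.6+5) = Beta(5, 14.6).
For Beta(a, b) with a, b > 1 the mode is (a−1)/(a+b−2) = 4/17.6 ≈ 0.227.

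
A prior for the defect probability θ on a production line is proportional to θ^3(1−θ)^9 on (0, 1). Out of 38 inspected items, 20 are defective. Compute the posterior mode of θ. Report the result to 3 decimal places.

θ̂_MAP = 0.460

The prior density ∝ θ^3(1−θ)^9 is the kernel of Beta(4, 10).
Data: 20 successes in 38 trials. The binomial likelihood contributes θ^20(1−θ)^18, so the posterior is Beta(4+20, 10+18) = Beta(24, 28).
For Beta(a, b) with a, b > 1 the mode is (a−1)/(a+b−2) = 23/50 ≈ 0.460.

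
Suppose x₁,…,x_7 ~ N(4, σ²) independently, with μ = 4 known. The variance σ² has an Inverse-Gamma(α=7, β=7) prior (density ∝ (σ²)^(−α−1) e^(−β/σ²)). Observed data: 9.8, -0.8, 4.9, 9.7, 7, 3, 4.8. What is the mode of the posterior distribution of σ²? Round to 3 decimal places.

σ̂²_MAP = 4.983

Sum of squared deviations about the known mean: SS = (9.8−4)² + (-0.8−4)² + (4.9−4)² + (9.7−4)² + (7−4)² + (3−4)² + (4.8−4)² = 100.62.
The Normal likelihood contributes (σ²)^(−n/2) exp(−SS/(2σ²)), so the posterior is Inverse-Gamma(α + n/2, β + SS/2) = Inverse-Gamma(10.5, 57.31).
The mode of Inverse-Gamma(a, b) is b/(a+1) = 57.31/11.5 ≈ 4.983.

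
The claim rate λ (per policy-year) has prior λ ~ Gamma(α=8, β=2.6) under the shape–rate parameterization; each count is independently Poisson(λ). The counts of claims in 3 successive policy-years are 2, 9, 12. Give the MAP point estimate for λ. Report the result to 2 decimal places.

λ̂_MAP = 5.36

Σxᵢ = 2+9+12 = 23, with n = 3.
Posterior ∝ λ^7e^(−2.6λ) · λ^23e^(−3λ) = λ^30e^(−5.6λ), i.e. Gamma(shape=31, rate=5.6).
The mode of a Gamma(a, b) with a ≥ 1 (shape–rate) is (a−1)/b = 30/5.6 ≈ 5.36.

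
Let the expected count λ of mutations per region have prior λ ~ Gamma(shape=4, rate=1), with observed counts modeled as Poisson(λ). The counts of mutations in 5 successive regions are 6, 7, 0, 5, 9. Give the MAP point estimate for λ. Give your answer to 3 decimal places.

λ̂_MAP = 5.000

Σxᵢ = 6+7+0+5+9 = 27, with n = 5.
Posterior ∝ λ^3e^(−1λ) · λ^27e^(−5λ) = λ^30e^(−6λ), i.e. Gamma(shape=31, rate=6).
The mode of a Gamma(a, b) with a ≥ 1 (shape–rate) is (a−1)/b = 30/6 ≈ 5.000.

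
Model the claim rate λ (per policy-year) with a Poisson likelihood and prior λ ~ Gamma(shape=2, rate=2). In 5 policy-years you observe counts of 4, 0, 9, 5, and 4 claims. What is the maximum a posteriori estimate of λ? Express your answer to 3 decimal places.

λ̂_MAP = 3.286

Σxᵢ = 4+0+9+5+4 = 22, with n = 5.
Posterior ∝ λe^(−2λ) · λ^22e^(−5λ) = λ^23e^(−7λ), i.e. Gamma(shape=24, rate=7).
The mode of a Gamma(a, b) with a ≥ 1 (shape–rate) is (a−1)/b = 23/7 ≈ 3.286.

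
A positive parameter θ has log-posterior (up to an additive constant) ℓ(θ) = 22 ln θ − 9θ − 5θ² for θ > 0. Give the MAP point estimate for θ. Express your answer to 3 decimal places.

ℓ'(θ) = 22/θ − 9 − 10θ. Setting this to zero and multiplying by θ: 10θ² + 9θ − 22 = 0.
θ = (−9 + √(9² + 4·10·22)) / (2·10) = (−9 + √961) / 20 = (−9 + 31)/20 = 11/10.
ℓ''(θ) = −22/θ² − 10 < 0, confirming a maximum.

θ̂_MAP = 1.100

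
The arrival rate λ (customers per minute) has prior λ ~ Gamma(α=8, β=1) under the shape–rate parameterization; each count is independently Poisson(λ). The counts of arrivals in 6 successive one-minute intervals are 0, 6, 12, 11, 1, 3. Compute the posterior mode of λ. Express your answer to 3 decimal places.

Σxᵢ = 0+6+12+11+1+3 = 33, with n = 6.
Posterior ∝ λ^7e^(−1λ) · λ^33e^(−6λ) = λ^40e^(−7λ), i.e. Gamma(shape=41, rate=7).
The mode of a Gamma(a, b) with a ≥ 1 (shape–rate) is (a−1)/b = 40/7 ≈ 5.714.

λ̂_MAP = 5.714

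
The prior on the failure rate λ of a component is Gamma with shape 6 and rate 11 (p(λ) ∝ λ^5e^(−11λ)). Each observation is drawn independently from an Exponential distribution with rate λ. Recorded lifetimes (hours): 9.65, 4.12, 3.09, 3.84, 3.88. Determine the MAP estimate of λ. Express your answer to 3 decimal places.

The Exponential(rate=λ) likelihood is ∝ λ^n e^(−λΣtᵢ). Here n = 5 and Σtᵢ = 9.65 + 4.12 + 3.09 + 3.84 + 3.88 = 24.58.
Posterior ∝ λ^5e^(−11λ) · λ^5e^(−24.58λ) = λ^10e^(−35.58λ), i.e. Gamma(11, 35.58).
Mode = (a−1)/b = 10/35.58 ≈ 0.281.

λ̂_MAP = 0.281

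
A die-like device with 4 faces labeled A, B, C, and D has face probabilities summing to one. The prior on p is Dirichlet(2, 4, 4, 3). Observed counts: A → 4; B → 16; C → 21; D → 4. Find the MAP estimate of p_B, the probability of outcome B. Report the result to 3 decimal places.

The posterior is Dirichlet(αᵢ + nᵢ) = Dirichlet(6, 20, 25, 7).
For a Dirichlet(a₁,…,a_K) with all aᵢ > 1, the mode has j-th component (aⱼ − 1)/(Σaᵢ − K).
Here Σaᵢ = 58 and K = 4, so p_B = (20 − 1)/(58 − 4) = 19/54 ≈ 0.352.

MAP estimate of p_B = 0.352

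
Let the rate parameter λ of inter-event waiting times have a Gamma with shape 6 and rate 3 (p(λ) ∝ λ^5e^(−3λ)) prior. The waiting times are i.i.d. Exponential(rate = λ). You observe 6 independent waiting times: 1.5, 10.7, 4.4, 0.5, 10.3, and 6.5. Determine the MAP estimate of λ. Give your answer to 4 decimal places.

The Exponential(rate=λ) likelihood is ∝ λ^n e^(−λΣtᵢ). Here n = 6 and Σtᵢ = 1.5 + 10.7 + 4.4 + 0.5 + 10.3 + 6.5 = 33.9.
Posterior ∝ λ^5e^(−3λ) · λ^6e^(−33.9λ) = λ^11e^(−36.9λ), i.e. Gamma(12, 36.9).
Mode = (a−1)/b = 11/36.9 ≈ 0.2981.

λ̂_MAP = 0.2981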